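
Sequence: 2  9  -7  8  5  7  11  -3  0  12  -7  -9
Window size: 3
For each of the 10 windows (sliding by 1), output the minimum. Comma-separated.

(2, 9, -7) → min -7
(9, -7, 8) → min -7
(-7, 8, 5) → min -7
(8, 5, 7) → min 5
(5, 7, 11) → min 5
(7, 11, -3) → min -3
(11, -3, 0) → min -3
(-3, 0, 12) → min -3
(0, 12, -7) → min -7
(12, -7, -9) → min -9

-7, -7, -7, 5, 5, -3, -3, -3, -7, -9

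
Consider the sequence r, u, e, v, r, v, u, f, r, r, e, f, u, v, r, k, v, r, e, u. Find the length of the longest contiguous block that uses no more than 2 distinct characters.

[r] 1 distinct, len 1
[r, u] 2 distinct, len 2
[u, e] 2 distinct, len 2
[e, v] 2 distinct, len 2
[v, r] 2 distinct, len 2
[v, r, v] 2 distinct, len 3
[v, u] 2 distinct, len 2
[u, f] 2 distinct, len 2
[f, r] 2 distinct, len 2
[f, r, r] 2 distinct, len 3
[r, r, e] 2 distinct, len 3
[e, f] 2 distinct, len 2
[f, u] 2 distinct, len 2
[u, v] 2 distinct, len 2
[v, r] 2 distinct, len 2
[r, k] 2 distinct, len 2
[k, v] 2 distinct, len 2
[v, r] 2 distinct, len 2
[r, e] 2 distinct, len 2
[e, u] 2 distinct, len 2
Longest length with ≤2 distinct: 3.

3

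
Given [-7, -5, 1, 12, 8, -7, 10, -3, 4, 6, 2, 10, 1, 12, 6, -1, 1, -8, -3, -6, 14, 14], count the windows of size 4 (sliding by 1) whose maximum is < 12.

[-7, -5, 1, 12] → max 12
[-5, 1, 12, 8] → max 12
[1, 12, 8, -7] → max 12
[12, 8, -7, 10] → max 12
[8, -7, 10, -3] → max 10  < 12 ✓
[-7, 10, -3, 4] → max 10  < 12 ✓
[10, -3, 4, 6] → max 10  < 12 ✓
[-3, 4, 6, 2] → max 6  < 12 ✓
[4, 6, 2, 10] → max 10  < 12 ✓
[6, 2, 10, 1] → max 10  < 12 ✓
[2, 10, 1, 12] → max 12
[10, 1, 12, 6] → max 12
[1, 12, 6, -1] → max 12
[12, 6, -1, 1] → max 12
[6, -1, 1, -8] → max 6  < 12 ✓
[-1, 1, -8, -3] → max 1  < 12 ✓
[1, -8, -3, -6] → max 1  < 12 ✓
[-8, -3, -6, 14] → max 14
[-3, -6, 14, 14] → max 14
9 windows satisfy the condition.

9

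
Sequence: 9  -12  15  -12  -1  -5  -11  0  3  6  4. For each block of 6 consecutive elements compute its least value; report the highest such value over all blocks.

Window mins for each of the 6 positions:
[9, -12, 15, -12, -1, -5] → min -12
[-12, 15, -12, -1, -5, -11] → min -12
[15, -12, -1, -5, -11, 0] → min -12
[-12, -1, -5, -11, 0, 3] → min -12
[-1, -5, -11, 0, 3, 6] → min -11
[-5, -11, 0, 3, 6, 4] → min -11
Highest of these is -11.

-11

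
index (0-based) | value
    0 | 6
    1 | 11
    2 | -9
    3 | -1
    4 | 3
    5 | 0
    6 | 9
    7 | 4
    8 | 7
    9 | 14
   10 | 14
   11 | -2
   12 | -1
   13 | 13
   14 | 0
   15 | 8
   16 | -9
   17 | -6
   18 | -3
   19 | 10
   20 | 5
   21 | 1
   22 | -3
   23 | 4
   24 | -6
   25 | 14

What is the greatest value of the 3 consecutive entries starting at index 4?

Elements at indices 4..6: 3, 0, 9
max(3, 0, 9) = 9

9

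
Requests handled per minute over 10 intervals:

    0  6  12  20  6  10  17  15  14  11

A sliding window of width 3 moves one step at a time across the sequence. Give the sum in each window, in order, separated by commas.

18, 38, 38, 36, 33, 42, 46, 40

0 6 12 → sum 18
6 12 20 → sum 38
12 20 6 → sum 38
20 6 10 → sum 36
6 10 17 → sum 33
10 17 15 → sum 42
17 15 14 → sum 46
15 14 11 → sum 40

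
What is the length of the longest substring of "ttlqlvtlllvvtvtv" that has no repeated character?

4

[t] len 1
[t] len 1
[t, l] len 2
[t, l, q] len 3
[q, l] len 2
[q, l, v] len 3
[q, l, v, t] len 4
[v, t, l] len 3
[l] len 1
[l] len 1
[l, v] len 2
[v] len 1
[v, t] len 2
[t, v] len 2
[v, t] len 2
[t, v] len 2
Longest all-distinct length: 4.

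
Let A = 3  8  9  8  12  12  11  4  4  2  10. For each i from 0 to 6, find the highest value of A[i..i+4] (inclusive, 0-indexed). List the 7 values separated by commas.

Sliding a size-5 window across the 11 values:
[3, 8, 9, 8, 12] → max 12
[8, 9, 8, 12, 12] → max 12
[9, 8, 12, 12, 11] → max 12
[8, 12, 12, 11, 4] → max 12
[12, 12, 11, 4, 4] → max 12
[12, 11, 4, 4, 2] → max 12
[11, 4, 4, 2, 10] → max 11

12, 12, 12, 12, 12, 12, 11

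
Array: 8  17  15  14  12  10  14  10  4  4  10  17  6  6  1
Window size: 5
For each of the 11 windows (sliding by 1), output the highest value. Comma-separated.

8 17 15 14 12 → max 17
17 15 14 12 10 → max 17
15 14 12 10 14 → max 15
14 12 10 14 10 → max 14
12 10 14 10 4 → max 14
10 14 10 4 4 → max 14
14 10 4 4 10 → max 14
10 4 4 10 17 → max 17
4 4 10 17 6 → max 17
4 10 17 6 6 → max 17
10 17 6 6 1 → max 17

17, 17, 15, 14, 14, 14, 14, 17, 17, 17, 17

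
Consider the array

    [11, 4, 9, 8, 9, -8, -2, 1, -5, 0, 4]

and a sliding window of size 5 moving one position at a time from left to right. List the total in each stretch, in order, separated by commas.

(11, 4, 9, 8, 9) → sum 41
(4, 9, 8, 9, -8) → sum 22
(9, 8, 9, -8, -2) → sum 16
(8, 9, -8, -2, 1) → sum 8
(9, -8, -2, 1, -5) → sum -5
(-8, -2, 1, -5, 0) → sum -14
(-2, 1, -5, 0, 4) → sum -2

41, 22, 16, 8, -5, -14, -2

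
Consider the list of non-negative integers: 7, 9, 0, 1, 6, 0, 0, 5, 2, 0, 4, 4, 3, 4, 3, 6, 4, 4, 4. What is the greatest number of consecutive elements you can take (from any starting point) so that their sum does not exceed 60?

[7] sum 7 len 1
[7, 9] sum 16 len 2
[7, 9, 0] sum 16 len 3
[7, 9, 0, 1] sum 17 len 4
[7, 9, 0, 1, 6] sum 23 len 5
[7, 9, 0, 1, 6, 0] sum 23 len 6
[7, 9, 0, 1, 6, 0, 0] sum 23 len 7
[7, 9, 0, 1, 6, 0, 0, 5] sum 28 len 8
[7, 9, 0, 1, 6, 0, 0, 5, 2] sum 30 len 9
[7, 9, 0, 1, 6, 0, 0, 5, 2, 0] sum 30 len 10
[7, 9, 0, 1, 6, 0, 0, 5, 2, 0, 4] sum 34 len 11
[7, 9, 0, 1, 6, 0, 0, 5, 2, 0, 4, 4] sum 38 len 12
[7, 9, 0, 1, 6, 0, 0, 5, 2, 0, 4, 4, 3] sum 41 len 13
[7, 9, 0, 1, 6, 0, 0, 5, 2, 0, 4, 4, 3, 4] sum 45 len 14
[7, 9, 0, 1, 6, 0, 0, 5, 2, 0, 4, 4, 3, 4, 3] sum 48 len 15
[7, 9, 0, 1, 6, 0, 0, 5, 2, 0, 4, 4, 3, 4, 3, 6] sum 54 len 16
[7, 9, 0, 1, 6, 0, 0, 5, 2, 0, 4, 4, 3, 4, 3, 6, 4] sum 58 len 17
[9, 0, 1, 6, 0, 0, 5, 2, 0, 4, 4, 3, 4, 3, 6, 4, 4] sum 55 len 17
[9, 0, 1, 6, 0, 0, 5, 2, 0, 4, 4, 3, 4, 3, 6, 4, 4, 4] sum 59 len 18
Longest length seen: 18.

18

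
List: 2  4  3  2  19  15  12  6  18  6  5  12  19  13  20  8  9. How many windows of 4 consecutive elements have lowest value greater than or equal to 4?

(2, 4, 3, 2) → min 2
(4, 3, 2, 19) → min 2
(3, 2, 19, 15) → min 2
(2, 19, 15, 12) → min 2
(19, 15, 12, 6) → min 6  ≥ 4 ✓
(15, 12, 6, 18) → min 6  ≥ 4 ✓
(12, 6, 18, 6) → min 6  ≥ 4 ✓
(6, 18, 6, 5) → min 5  ≥ 4 ✓
(18, 6, 5, 12) → min 5  ≥ 4 ✓
(6, 5, 12, 19) → min 5  ≥ 4 ✓
(5, 12, 19, 13) → min 5  ≥ 4 ✓
(12, 19, 13, 20) → min 12  ≥ 4 ✓
(19, 13, 20, 8) → min 8  ≥ 4 ✓
(13, 20, 8, 9) → min 8  ≥ 4 ✓
10 windows satisfy the condition.

10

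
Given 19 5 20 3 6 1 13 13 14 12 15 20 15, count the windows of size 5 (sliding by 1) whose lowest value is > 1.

4

(19, 5, 20, 3, 6) → min 3  > 1 ✓
(5, 20, 3, 6, 1) → min 1
(20, 3, 6, 1, 13) → min 1
(3, 6, 1, 13, 13) → min 1
(6, 1, 13, 13, 14) → min 1
(1, 13, 13, 14, 12) → min 1
(13, 13, 14, 12, 15) → min 12  > 1 ✓
(13, 14, 12, 15, 20) → min 12  > 1 ✓
(14, 12, 15, 20, 15) → min 12  > 1 ✓
4 windows satisfy the condition.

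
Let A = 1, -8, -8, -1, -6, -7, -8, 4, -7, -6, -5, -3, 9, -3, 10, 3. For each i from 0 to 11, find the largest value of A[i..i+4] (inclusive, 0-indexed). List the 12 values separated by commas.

Sliding a size-5 window across the 16 values:
(1, -8, -8, -1, -6) → max 1
(-8, -8, -1, -6, -7) → max -1
(-8, -1, -6, -7, -8) → max -1
(-1, -6, -7, -8, 4) → max 4
(-6, -7, -8, 4, -7) → max 4
(-7, -8, 4, -7, -6) → max 4
(-8, 4, -7, -6, -5) → max 4
(4, -7, -6, -5, -3) → max 4
(-7, -6, -5, -3, 9) → max 9
(-6, -5, -3, 9, -3) → max 9
(-5, -3, 9, -3, 10) → max 10
(-3, 9, -3, 10, 3) → max 10

1, -1, -1, 4, 4, 4, 4, 4, 9, 9, 10, 10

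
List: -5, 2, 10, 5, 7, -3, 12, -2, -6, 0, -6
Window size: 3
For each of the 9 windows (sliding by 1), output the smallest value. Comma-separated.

-5, 2, 5, -3, -3, -3, -6, -6, -6

-5 2 10 → min -5
2 10 5 → min 2
10 5 7 → min 5
5 7 -3 → min -3
7 -3 12 → min -3
-3 12 -2 → min -3
12 -2 -6 → min -6
-2 -6 0 → min -6
-6 0 -6 → min -6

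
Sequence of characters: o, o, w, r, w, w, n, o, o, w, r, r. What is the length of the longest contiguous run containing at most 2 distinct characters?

Extend right; when distinct count exceeds 2, shrink from the left:
add o: window [o] (1 distinct), len 1
add o: window [o, o] (1 distinct), len 2
add w: window [o, o, w] (2 distinct), len 3
add r: window [w, r] (2 distinct), len 2
add w: window [w, r, w] (2 distinct), len 3
add w: window [w, r, w, w] (2 distinct), len 4
add n: window [w, w, n] (2 distinct), len 3
add o: window [n, o] (2 distinct), len 2
add o: window [n, o, o] (2 distinct), len 3
add w: window [o, o, w] (2 distinct), len 3
add r: window [w, r] (2 distinct), len 2
add r: window [w, r, r] (2 distinct), len 3
Longest length with ≤2 distinct: 4.

4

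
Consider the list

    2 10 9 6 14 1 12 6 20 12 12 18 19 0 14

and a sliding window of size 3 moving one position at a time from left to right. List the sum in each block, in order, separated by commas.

[2, 10, 9] → sum 21
[10, 9, 6] → sum 25
[9, 6, 14] → sum 29
[6, 14, 1] → sum 21
[14, 1, 12] → sum 27
[1, 12, 6] → sum 19
[12, 6, 20] → sum 38
[6, 20, 12] → sum 38
[20, 12, 12] → sum 44
[12, 12, 18] → sum 42
[12, 18, 19] → sum 49
[18, 19, 0] → sum 37
[19, 0, 14] → sum 33

21, 25, 29, 21, 27, 19, 38, 38, 44, 42, 49, 37, 33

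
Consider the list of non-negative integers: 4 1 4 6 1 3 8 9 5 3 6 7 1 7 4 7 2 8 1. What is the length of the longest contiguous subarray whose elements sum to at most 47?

10

add 4: [4] sum 4, len 1
add 1: [4, 1] sum 5, len 2
add 4: [4, 1, 4] sum 9, len 3
add 6: [4, 1, 4, 6] sum 15, len 4
add 1: [4, 1, 4, 6, 1] sum 16, len 5
add 3: [4, 1, 4, 6, 1, 3] sum 19, len 6
add 8: [4, 1, 4, 6, 1, 3, 8] sum 27, len 7
add 9: [4, 1, 4, 6, 1, 3, 8, 9] sum 36, len 8
add 5: [4, 1, 4, 6, 1, 3, 8, 9, 5] sum 41, len 9
add 3: [4, 1, 4, 6, 1, 3, 8, 9, 5, 3] sum 44, len 10
add 6: [1, 4, 6, 1, 3, 8, 9, 5, 3, 6] sum 46, len 10
add 7: [1, 3, 8, 9, 5, 3, 6, 7] sum 42, len 8
add 1: [1, 3, 8, 9, 5, 3, 6, 7, 1] sum 43, len 9
add 7: [8, 9, 5, 3, 6, 7, 1, 7] sum 46, len 8
add 4: [9, 5, 3, 6, 7, 1, 7, 4] sum 42, len 8
add 7: [5, 3, 6, 7, 1, 7, 4, 7] sum 40, len 8
add 2: [5, 3, 6, 7, 1, 7, 4, 7, 2] sum 42, len 9
add 8: [3, 6, 7, 1, 7, 4, 7, 2, 8] sum 45, len 9
add 1: [3, 6, 7, 1, 7, 4, 7, 2, 8, 1] sum 46, len 10
Longest length seen: 10.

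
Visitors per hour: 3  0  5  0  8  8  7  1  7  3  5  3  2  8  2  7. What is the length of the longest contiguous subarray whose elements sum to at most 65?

add 3: [3] sum 3, len 1
add 0: [3, 0] sum 3, len 2
add 5: [3, 0, 5] sum 8, len 3
add 0: [3, 0, 5, 0] sum 8, len 4
add 8: [3, 0, 5, 0, 8] sum 16, len 5
add 8: [3, 0, 5, 0, 8, 8] sum 24, len 6
add 7: [3, 0, 5, 0, 8, 8, 7] sum 31, len 7
add 1: [3, 0, 5, 0, 8, 8, 7, 1] sum 32, len 8
add 7: [3, 0, 5, 0, 8, 8, 7, 1, 7] sum 39, len 9
add 3: [3, 0, 5, 0, 8, 8, 7, 1, 7, 3] sum 42, len 10
add 5: [3, 0, 5, 0, 8, 8, 7, 1, 7, 3, 5] sum 47, len 11
add 3: [3, 0, 5, 0, 8, 8, 7, 1, 7, 3, 5, 3] sum 50, len 12
add 2: [3, 0, 5, 0, 8, 8, 7, 1, 7, 3, 5, 3, 2] sum 52, len 13
add 8: [3, 0, 5, 0, 8, 8, 7, 1, 7, 3, 5, 3, 2, 8] sum 60, len 14
add 2: [3, 0, 5, 0, 8, 8, 7, 1, 7, 3, 5, 3, 2, 8, 2] sum 62, len 15
add 7: [0, 8, 8, 7, 1, 7, 3, 5, 3, 2, 8, 2, 7] sum 61, len 13
Longest length seen: 15.

15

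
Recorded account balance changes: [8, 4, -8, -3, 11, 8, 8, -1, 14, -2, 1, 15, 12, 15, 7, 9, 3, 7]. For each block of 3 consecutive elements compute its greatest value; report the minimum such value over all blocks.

4

Window maxs for each of the 16 positions:
[8, 4, -8] → max 8
[4, -8, -3] → max 4
[-8, -3, 11] → max 11
[-3, 11, 8] → max 11
[11, 8, 8] → max 11
[8, 8, -1] → max 8
[8, -1, 14] → max 14
[-1, 14, -2] → max 14
[14, -2, 1] → max 14
[-2, 1, 15] → max 15
[1, 15, 12] → max 15
[15, 12, 15] → max 15
[12, 15, 7] → max 15
[15, 7, 9] → max 15
[7, 9, 3] → max 9
[9, 3, 7] → max 9
Minimum of these is 4.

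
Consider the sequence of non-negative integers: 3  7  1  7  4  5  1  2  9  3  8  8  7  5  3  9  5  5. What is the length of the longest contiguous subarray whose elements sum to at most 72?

14

Extend to the right; shrink from the left whenever the sum exceeds 72:
[3] sum 3 len 1
[3, 7] sum 10 len 2
[3, 7, 1] sum 11 len 3
[3, 7, 1, 7] sum 18 len 4
[3, 7, 1, 7, 4] sum 22 len 5
[3, 7, 1, 7, 4, 5] sum 27 len 6
[3, 7, 1, 7, 4, 5, 1] sum 28 len 7
[3, 7, 1, 7, 4, 5, 1, 2] sum 30 len 8
[3, 7, 1, 7, 4, 5, 1, 2, 9] sum 39 len 9
[3, 7, 1, 7, 4, 5, 1, 2, 9, 3] sum 42 len 10
[3, 7, 1, 7, 4, 5, 1, 2, 9, 3, 8] sum 50 len 11
[3, 7, 1, 7, 4, 5, 1, 2, 9, 3, 8, 8] sum 58 len 12
[3, 7, 1, 7, 4, 5, 1, 2, 9, 3, 8, 8, 7] sum 65 len 13
[3, 7, 1, 7, 4, 5, 1, 2, 9, 3, 8, 8, 7, 5] sum 70 len 14
[7, 1, 7, 4, 5, 1, 2, 9, 3, 8, 8, 7, 5, 3] sum 70 len 14
[1, 7, 4, 5, 1, 2, 9, 3, 8, 8, 7, 5, 3, 9] sum 72 len 14
[4, 5, 1, 2, 9, 3, 8, 8, 7, 5, 3, 9, 5] sum 69 len 13
[5, 1, 2, 9, 3, 8, 8, 7, 5, 3, 9, 5, 5] sum 70 len 13
Longest length seen: 14.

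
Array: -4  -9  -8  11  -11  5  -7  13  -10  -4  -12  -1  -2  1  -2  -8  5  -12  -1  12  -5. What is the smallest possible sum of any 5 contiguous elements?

-29

Window sums for each of the 17 positions:
(-4, -9, -8, 11, -11) → sum -21
(-9, -8, 11, -11, 5) → sum -12
(-8, 11, -11, 5, -7) → sum -10
(11, -11, 5, -7, 13) → sum 11
(-11, 5, -7, 13, -10) → sum -10
(5, -7, 13, -10, -4) → sum -3
(-7, 13, -10, -4, -12) → sum -20
(13, -10, -4, -12, -1) → sum -14
(-10, -4, -12, -1, -2) → sum -29
(-4, -12, -1, -2, 1) → sum -18
(-12, -1, -2, 1, -2) → sum -16
(-1, -2, 1, -2, -8) → sum -12
(-2, 1, -2, -8, 5) → sum -6
(1, -2, -8, 5, -12) → sum -16
(-2, -8, 5, -12, -1) → sum -18
(-8, 5, -12, -1, 12) → sum -4
(5, -12, -1, 12, -5) → sum -1
Smallest of these is -29.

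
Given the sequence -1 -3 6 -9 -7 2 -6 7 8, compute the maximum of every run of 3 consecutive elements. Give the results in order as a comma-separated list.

-1 -3 6 → max 6
-3 6 -9 → max 6
6 -9 -7 → max 6
-9 -7 2 → max 2
-7 2 -6 → max 2
2 -6 7 → max 7
-6 7 8 → max 8

6, 6, 6, 2, 2, 7, 8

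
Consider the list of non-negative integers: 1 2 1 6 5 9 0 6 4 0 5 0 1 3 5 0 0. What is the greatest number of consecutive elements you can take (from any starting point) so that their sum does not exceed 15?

Extend to the right; shrink from the left whenever the sum exceeds 15:
add 1: [1] sum 1, len 1
add 2: [1, 2] sum 3, len 2
add 1: [1, 2, 1] sum 4, len 3
add 6: [1, 2, 1, 6] sum 10, len 4
add 5: [1, 2, 1, 6, 5] sum 15, len 5
add 9: [5, 9] sum 14, len 2
add 0: [5, 9, 0] sum 14, len 3
add 6: [9, 0, 6] sum 15, len 3
add 4: [0, 6, 4] sum 10, len 3
add 0: [0, 6, 4, 0] sum 10, len 4
add 5: [0, 6, 4, 0, 5] sum 15, len 5
add 0: [0, 6, 4, 0, 5, 0] sum 15, len 6
add 1: [4, 0, 5, 0, 1] sum 10, len 5
add 3: [4, 0, 5, 0, 1, 3] sum 13, len 6
add 5: [0, 5, 0, 1, 3, 5] sum 14, len 6
add 0: [0, 5, 0, 1, 3, 5, 0] sum 14, len 7
add 0: [0, 5, 0, 1, 3, 5, 0, 0] sum 14, len 8
Longest length seen: 8.

8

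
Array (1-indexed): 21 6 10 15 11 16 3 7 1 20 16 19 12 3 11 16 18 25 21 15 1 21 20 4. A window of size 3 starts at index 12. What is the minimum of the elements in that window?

Elements at indices 12..14: 19, 12, 3
min(19, 12, 3) = 3

3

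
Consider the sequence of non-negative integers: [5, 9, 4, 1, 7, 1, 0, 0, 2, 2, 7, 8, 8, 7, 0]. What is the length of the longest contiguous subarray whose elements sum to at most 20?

8

add 5: [5] sum 5, len 1
add 9: [5, 9] sum 14, len 2
add 4: [5, 9, 4] sum 18, len 3
add 1: [5, 9, 4, 1] sum 19, len 4
add 7: [4, 1, 7] sum 12, len 3
add 1: [4, 1, 7, 1] sum 13, len 4
add 0: [4, 1, 7, 1, 0] sum 13, len 5
add 0: [4, 1, 7, 1, 0, 0] sum 13, len 6
add 2: [4, 1, 7, 1, 0, 0, 2] sum 15, len 7
add 2: [4, 1, 7, 1, 0, 0, 2, 2] sum 17, len 8
add 7: [1, 7, 1, 0, 0, 2, 2, 7] sum 20, len 8
add 8: [1, 0, 0, 2, 2, 7, 8] sum 20, len 7
add 8: [8, 8] sum 16, len 2
add 7: [8, 7] sum 15, len 2
add 0: [8, 7, 0] sum 15, len 3
Longest length seen: 8.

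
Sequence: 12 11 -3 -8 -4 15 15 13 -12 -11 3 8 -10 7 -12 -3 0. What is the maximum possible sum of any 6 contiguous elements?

[12, 11, -3, -8, -4, 15] → sum 23
[11, -3, -8, -4, 15, 15] → sum 26
[-3, -8, -4, 15, 15, 13] → sum 28
[-8, -4, 15, 15, 13, -12] → sum 19
[-4, 15, 15, 13, -12, -11] → sum 16
[15, 15, 13, -12, -11, 3] → sum 23
[15, 13, -12, -11, 3, 8] → sum 16
[13, -12, -11, 3, 8, -10] → sum -9
[-12, -11, 3, 8, -10, 7] → sum -15
[-11, 3, 8, -10, 7, -12] → sum -15
[3, 8, -10, 7, -12, -3] → sum -7
[8, -10, 7, -12, -3, 0] → sum -10
Maximum of these is 28.

28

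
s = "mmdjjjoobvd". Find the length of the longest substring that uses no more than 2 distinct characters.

5

add m: window [m] (1 distinct), len 1
add m: window [m, m] (1 distinct), len 2
add d: window [m, m, d] (2 distinct), len 3
add j: window [d, j] (2 distinct), len 2
add j: window [d, j, j] (2 distinct), len 3
add j: window [d, j, j, j] (2 distinct), len 4
add o: window [j, j, j, o] (2 distinct), len 4
add o: window [j, j, j, o, o] (2 distinct), len 5
add b: window [o, o, b] (2 distinct), len 3
add v: window [b, v] (2 distinct), len 2
add d: window [v, d] (2 distinct), len 2
Longest length with ≤2 distinct: 5.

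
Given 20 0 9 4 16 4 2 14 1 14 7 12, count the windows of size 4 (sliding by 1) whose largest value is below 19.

20 0 9 4 → max 20
0 9 4 16 → max 16  < 19 ✓
9 4 16 4 → max 16  < 19 ✓
4 16 4 2 → max 16  < 19 ✓
16 4 2 14 → max 16  < 19 ✓
4 2 14 1 → max 14  < 19 ✓
2 14 1 14 → max 14  < 19 ✓
14 1 14 7 → max 14  < 19 ✓
1 14 7 12 → max 14  < 19 ✓
8 windows satisfy the condition.

8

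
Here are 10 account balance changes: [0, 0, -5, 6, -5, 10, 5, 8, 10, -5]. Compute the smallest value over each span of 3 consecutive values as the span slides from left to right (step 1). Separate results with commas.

0 0 -5 → min -5
0 -5 6 → min -5
-5 6 -5 → min -5
6 -5 10 → min -5
-5 10 5 → min -5
10 5 8 → min 5
5 8 10 → min 5
8 10 -5 → min -5

-5, -5, -5, -5, -5, 5, 5, -5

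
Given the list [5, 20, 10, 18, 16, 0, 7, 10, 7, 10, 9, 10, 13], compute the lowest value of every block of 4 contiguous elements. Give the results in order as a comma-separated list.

5, 10, 0, 0, 0, 0, 7, 7, 7, 9

(5, 20, 10, 18) → min 5
(20, 10, 18, 16) → min 10
(10, 18, 16, 0) → min 0
(18, 16, 0, 7) → min 0
(16, 0, 7, 10) → min 0
(0, 7, 10, 7) → min 0
(7, 10, 7, 10) → min 7
(10, 7, 10, 9) → min 7
(7, 10, 9, 10) → min 7
(10, 9, 10, 13) → min 9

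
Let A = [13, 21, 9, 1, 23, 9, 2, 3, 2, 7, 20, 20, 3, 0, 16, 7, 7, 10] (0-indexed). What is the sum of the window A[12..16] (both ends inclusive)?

33

Elements at indices 12..16: 3, 0, 16, 7, 7
sum(3, 0, 16, 7, 7) = 33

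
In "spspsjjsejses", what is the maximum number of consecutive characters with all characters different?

3

[s] len 1
[s, p] len 2
[p, s] len 2
[s, p] len 2
[p, s] len 2
[p, s, j] len 3
[j] len 1
[j, s] len 2
[j, s, e] len 3
[s, e, j] len 3
[e, j, s] len 3
[j, s, e] len 3
[e, s] len 2
Longest all-distinct length: 3.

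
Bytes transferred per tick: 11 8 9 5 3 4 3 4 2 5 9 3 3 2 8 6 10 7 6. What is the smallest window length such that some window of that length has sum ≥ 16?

2

add 11: running sum 11 < 16
end 1: [11, 8] sum 19, len 2
end 2: [8, 9] sum 17, len 2
end 3: [8, 9, 5] sum 22, len 3
end 4: [9, 5, 3] sum 17, len 3
end 5: [9, 5, 3, 4] sum 21, len 4
end 6: [9, 5, 3, 4, 3] sum 24, len 5
end 7: [5, 3, 4, 3, 4] sum 19, len 5
end 8: [3, 4, 3, 4, 2] sum 16, len 5
end 9: [4, 3, 4, 2, 5] sum 18, len 5
end 10: [2, 5, 9] sum 16, len 3
end 11: [5, 9, 3] sum 17, len 3
end 12: [5, 9, 3, 3] sum 20, len 4
end 13: [9, 3, 3, 2] sum 17, len 4
end 14: [3, 3, 2, 8] sum 16, len 4
end 15: [2, 8, 6] sum 16, len 3
end 16: [6, 10] sum 16, len 2
end 17: [10, 7] sum 17, len 2
end 18: [10, 7, 6] sum 23, len 3
Shortest qualifying length: 2.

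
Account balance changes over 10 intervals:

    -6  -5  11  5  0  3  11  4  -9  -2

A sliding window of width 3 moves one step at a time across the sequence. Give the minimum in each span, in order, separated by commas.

-6, -5, 0, 0, 0, 3, -9, -9

-6 -5 11 → min -6
-5 11 5 → min -5
11 5 0 → min 0
5 0 3 → min 0
0 3 11 → min 0
3 11 4 → min 3
11 4 -9 → min -9
4 -9 -2 → min -9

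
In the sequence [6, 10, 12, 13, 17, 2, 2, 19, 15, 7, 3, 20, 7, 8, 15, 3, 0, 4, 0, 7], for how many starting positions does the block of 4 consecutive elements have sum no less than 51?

[6, 10, 12, 13] → sum 41
[10, 12, 13, 17] → sum 52  ≥ 51 ✓
[12, 13, 17, 2] → sum 44
[13, 17, 2, 2] → sum 34
[17, 2, 2, 19] → sum 40
[2, 2, 19, 15] → sum 38
[2, 19, 15, 7] → sum 43
[19, 15, 7, 3] → sum 44
[15, 7, 3, 20] → sum 45
[7, 3, 20, 7] → sum 37
[3, 20, 7, 8] → sum 38
[20, 7, 8, 15] → sum 50
[7, 8, 15, 3] → sum 33
[8, 15, 3, 0] → sum 26
[15, 3, 0, 4] → sum 22
[3, 0, 4, 0] → sum 7
[0, 4, 0, 7] → sum 11
1 window satisfy the condition.

1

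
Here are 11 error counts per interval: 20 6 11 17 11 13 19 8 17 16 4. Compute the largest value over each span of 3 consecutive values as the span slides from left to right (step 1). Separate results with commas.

20, 17, 17, 17, 19, 19, 19, 17, 17

(20, 6, 11) → max 20
(6, 11, 17) → max 17
(11, 17, 11) → max 17
(17, 11, 13) → max 17
(11, 13, 19) → max 19
(13, 19, 8) → max 19
(19, 8, 17) → max 19
(8, 17, 16) → max 17
(17, 16, 4) → max 17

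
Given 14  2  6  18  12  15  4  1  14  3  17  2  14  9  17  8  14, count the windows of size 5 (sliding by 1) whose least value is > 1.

14 2 6 18 12 → min 2  > 1 ✓
2 6 18 12 15 → min 2  > 1 ✓
6 18 12 15 4 → min 4  > 1 ✓
18 12 15 4 1 → min 1
12 15 4 1 14 → min 1
15 4 1 14 3 → min 1
4 1 14 3 17 → min 1
1 14 3 17 2 → min 1
14 3 17 2 14 → min 2  > 1 ✓
3 17 2 14 9 → min 2  > 1 ✓
17 2 14 9 17 → min 2  > 1 ✓
2 14 9 17 8 → min 2  > 1 ✓
14 9 17 8 14 → min 8  > 1 ✓
8 windows satisfy the condition.

8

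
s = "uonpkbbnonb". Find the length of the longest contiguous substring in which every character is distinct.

[u] len 1
[u, o] len 2
[u, o, n] len 3
[u, o, n, p] len 4
[u, o, n, p, k] len 5
[u, o, n, p, k, b] len 6
[b] len 1
[b, n] len 2
[b, n, o] len 3
[o, n] len 2
[o, n, b] len 3
Longest all-distinct length: 6.

6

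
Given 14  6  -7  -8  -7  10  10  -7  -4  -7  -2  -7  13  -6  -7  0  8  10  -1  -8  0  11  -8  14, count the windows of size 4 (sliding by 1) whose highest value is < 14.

[14, 6, -7, -8] → max 14
[6, -7, -8, -7] → max 6  < 14 ✓
[-7, -8, -7, 10] → max 10  < 14 ✓
[-8, -7, 10, 10] → max 10  < 14 ✓
[-7, 10, 10, -7] → max 10  < 14 ✓
[10, 10, -7, -4] → max 10  < 14 ✓
[10, -7, -4, -7] → max 10  < 14 ✓
[-7, -4, -7, -2] → max -2  < 14 ✓
[-4, -7, -2, -7] → max -2  < 14 ✓
[-7, -2, -7, 13] → max 13  < 14 ✓
[-2, -7, 13, -6] → max 13  < 14 ✓
[-7, 13, -6, -7] → max 13  < 14 ✓
[13, -6, -7, 0] → max 13  < 14 ✓
[-6, -7, 0, 8] → max 8  < 14 ✓
[-7, 0, 8, 10] → max 10  < 14 ✓
[0, 8, 10, -1] → max 10  < 14 ✓
[8, 10, -1, -8] → max 10  < 14 ✓
[10, -1, -8, 0] → max 10  < 14 ✓
[-1, -8, 0, 11] → max 11  < 14 ✓
[-8, 0, 11, -8] → max 11  < 14 ✓
[0, 11, -8, 14] → max 14
19 windows satisfy the condition.

19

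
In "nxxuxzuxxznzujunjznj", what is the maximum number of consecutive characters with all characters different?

4

add n: [n] len 1
add x: [n, x] len 2
add x (repeat x, move left end past it): [x] len 1
add u: [x, u] len 2
add x (repeat x, move left end past it): [u, x] len 2
add z: [u, x, z] len 3
add u (repeat u, move left end past it): [x, z, u] len 3
add x (repeat x, move left end past it): [z, u, x] len 3
add x (repeat x, move left end past it): [x] len 1
add z: [x, z] len 2
add n: [x, z, n] len 3
add z (repeat z, move left end past it): [n, z] len 2
add u: [n, z, u] len 3
add j: [n, z, u, j] len 4
add u (repeat u, move left end past it): [j, u] len 2
add n: [j, u, n] len 3
add j (repeat j, move left end past it): [u, n, j] len 3
add z: [u, n, j, z] len 4
add n (repeat n, move left end past it): [j, z, n] len 3
add j (repeat j, move left end past it): [z, n, j] len 3
Longest all-distinct length: 4.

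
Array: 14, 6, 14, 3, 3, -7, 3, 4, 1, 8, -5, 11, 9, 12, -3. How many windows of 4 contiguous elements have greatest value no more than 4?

3

14 6 14 3 → max 14
6 14 3 3 → max 14
14 3 3 -7 → max 14
3 3 -7 3 → max 3  ≤ 4 ✓
3 -7 3 4 → max 4  ≤ 4 ✓
-7 3 4 1 → max 4  ≤ 4 ✓
3 4 1 8 → max 8
4 1 8 -5 → max 8
1 8 -5 11 → max 11
8 -5 11 9 → max 11
-5 11 9 12 → max 12
11 9 12 -3 → max 12
3 windows satisfy the condition.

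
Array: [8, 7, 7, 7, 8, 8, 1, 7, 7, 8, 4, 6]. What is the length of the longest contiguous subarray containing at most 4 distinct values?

11

add 8: window [8] (1 distinct), len 1
add 7: window [8, 7] (2 distinct), len 2
add 7: window [8, 7, 7] (2 distinct), len 3
add 7: window [8, 7, 7, 7] (2 distinct), len 4
add 8: window [8, 7, 7, 7, 8] (2 distinct), len 5
add 8: window [8, 7, 7, 7, 8, 8] (2 distinct), len 6
add 1: window [8, 7, 7, 7, 8, 8, 1] (3 distinct), len 7
add 7: window [8, 7, 7, 7, 8, 8, 1, 7] (3 distinct), len 8
add 7: window [8, 7, 7, 7, 8, 8, 1, 7, 7] (3 distinct), len 9
add 8: window [8, 7, 7, 7, 8, 8, 1, 7, 7, 8] (3 distinct), len 10
add 4: window [8, 7, 7, 7, 8, 8, 1, 7, 7, 8, 4] (4 distinct), len 11
add 6: window [7, 7, 8, 4, 6] (4 distinct), len 5
Longest length with ≤4 distinct: 11.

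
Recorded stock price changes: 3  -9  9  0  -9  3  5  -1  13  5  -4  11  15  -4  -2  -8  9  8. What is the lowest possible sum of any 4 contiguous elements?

(3, -9, 9, 0) → sum 3
(-9, 9, 0, -9) → sum -9
(9, 0, -9, 3) → sum 3
(0, -9, 3, 5) → sum -1
(-9, 3, 5, -1) → sum -2
(3, 5, -1, 13) → sum 20
(5, -1, 13, 5) → sum 22
(-1, 13, 5, -4) → sum 13
(13, 5, -4, 11) → sum 25
(5, -4, 11, 15) → sum 27
(-4, 11, 15, -4) → sum 18
(11, 15, -4, -2) → sum 20
(15, -4, -2, -8) → sum 1
(-4, -2, -8, 9) → sum -5
(-2, -8, 9, 8) → sum 7
Lowest of these is -9.

-9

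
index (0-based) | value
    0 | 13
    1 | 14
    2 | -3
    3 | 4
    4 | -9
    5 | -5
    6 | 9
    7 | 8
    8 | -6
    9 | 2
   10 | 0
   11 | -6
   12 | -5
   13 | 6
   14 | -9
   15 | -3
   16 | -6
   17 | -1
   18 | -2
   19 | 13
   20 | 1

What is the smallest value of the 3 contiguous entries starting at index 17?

-2

Elements at indices 17..19: -1, -2, 13
min(-1, -2, 13) = -2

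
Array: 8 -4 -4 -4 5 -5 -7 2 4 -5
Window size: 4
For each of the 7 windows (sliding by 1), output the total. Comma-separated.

[8, -4, -4, -4] → sum -4
[-4, -4, -4, 5] → sum -7
[-4, -4, 5, -5] → sum -8
[-4, 5, -5, -7] → sum -11
[5, -5, -7, 2] → sum -5
[-5, -7, 2, 4] → sum -6
[-7, 2, 4, -5] → sum -6

-4, -7, -8, -11, -5, -6, -6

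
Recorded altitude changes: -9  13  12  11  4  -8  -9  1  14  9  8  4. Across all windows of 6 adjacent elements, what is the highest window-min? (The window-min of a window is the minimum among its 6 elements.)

[-9, 13, 12, 11, 4, -8] → min -9
[13, 12, 11, 4, -8, -9] → min -9
[12, 11, 4, -8, -9, 1] → min -9
[11, 4, -8, -9, 1, 14] → min -9
[4, -8, -9, 1, 14, 9] → min -9
[-8, -9, 1, 14, 9, 8] → min -9
[-9, 1, 14, 9, 8, 4] → min -9
Highest of these is -9.

-9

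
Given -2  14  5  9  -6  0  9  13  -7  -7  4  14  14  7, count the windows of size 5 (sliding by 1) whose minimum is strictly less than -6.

6

-2 14 5 9 -6 → min -6
14 5 9 -6 0 → min -6
5 9 -6 0 9 → min -6
9 -6 0 9 13 → min -6
-6 0 9 13 -7 → min -7  < -6 ✓
0 9 13 -7 -7 → min -7  < -6 ✓
9 13 -7 -7 4 → min -7  < -6 ✓
13 -7 -7 4 14 → min -7  < -6 ✓
-7 -7 4 14 14 → min -7  < -6 ✓
-7 4 14 14 7 → min -7  < -6 ✓
6 windows satisfy the condition.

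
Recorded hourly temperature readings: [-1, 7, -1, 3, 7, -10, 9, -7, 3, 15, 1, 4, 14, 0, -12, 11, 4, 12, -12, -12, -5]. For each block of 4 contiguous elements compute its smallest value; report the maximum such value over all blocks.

1

(-1, 7, -1, 3) → min -1
(7, -1, 3, 7) → min -1
(-1, 3, 7, -10) → min -10
(3, 7, -10, 9) → min -10
(7, -10, 9, -7) → min -10
(-10, 9, -7, 3) → min -10
(9, -7, 3, 15) → min -7
(-7, 3, 15, 1) → min -7
(3, 15, 1, 4) → min 1
(15, 1, 4, 14) → min 1
(1, 4, 14, 0) → min 0
(4, 14, 0, -12) → min -12
(14, 0, -12, 11) → min -12
(0, -12, 11, 4) → min -12
(-12, 11, 4, 12) → min -12
(11, 4, 12, -12) → min -12
(4, 12, -12, -12) → min -12
(12, -12, -12, -5) → min -12
Maximum of these is 1.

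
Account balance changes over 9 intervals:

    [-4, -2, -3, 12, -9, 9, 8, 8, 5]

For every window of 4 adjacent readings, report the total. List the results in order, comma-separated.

3, -2, 9, 20, 16, 30

Sliding a size-4 window across the 9 values:
(-4, -2, -3, 12) → sum 3
(-2, -3, 12, -9) → sum -2
(-3, 12, -9, 9) → sum 9
(12, -9, 9, 8) → sum 20
(-9, 9, 8, 8) → sum 16
(9, 8, 8, 5) → sum 30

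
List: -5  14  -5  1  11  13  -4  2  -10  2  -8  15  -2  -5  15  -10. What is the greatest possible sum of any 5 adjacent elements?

34

-5 14 -5 1 11 → sum 16
14 -5 1 11 13 → sum 34
-5 1 11 13 -4 → sum 16
1 11 13 -4 2 → sum 23
11 13 -4 2 -10 → sum 12
13 -4 2 -10 2 → sum 3
-4 2 -10 2 -8 → sum -18
2 -10 2 -8 15 → sum 1
-10 2 -8 15 -2 → sum -3
2 -8 15 -2 -5 → sum 2
-8 15 -2 -5 15 → sum 15
15 -2 -5 15 -10 → sum 13
Greatest of these is 34.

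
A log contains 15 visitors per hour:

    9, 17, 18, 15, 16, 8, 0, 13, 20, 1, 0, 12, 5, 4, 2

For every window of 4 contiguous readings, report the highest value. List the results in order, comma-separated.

18, 18, 18, 16, 16, 20, 20, 20, 20, 12, 12, 12

Sliding a size-4 window across the 15 values:
[9, 17, 18, 15] → max 18
[17, 18, 15, 16] → max 18
[18, 15, 16, 8] → max 18
[15, 16, 8, 0] → max 16
[16, 8, 0, 13] → max 16
[8, 0, 13, 20] → max 20
[0, 13, 20, 1] → max 20
[13, 20, 1, 0] → max 20
[20, 1, 0, 12] → max 20
[1, 0, 12, 5] → max 12
[0, 12, 5, 4] → max 12
[12, 5, 4, 2] → max 12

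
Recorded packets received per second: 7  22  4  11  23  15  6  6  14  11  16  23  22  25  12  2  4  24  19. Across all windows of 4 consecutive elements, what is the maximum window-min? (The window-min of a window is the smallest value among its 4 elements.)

[7, 22, 4, 11] → min 4
[22, 4, 11, 23] → min 4
[4, 11, 23, 15] → min 4
[11, 23, 15, 6] → min 6
[23, 15, 6, 6] → min 6
[15, 6, 6, 14] → min 6
[6, 6, 14, 11] → min 6
[6, 14, 11, 16] → min 6
[14, 11, 16, 23] → min 11
[11, 16, 23, 22] → min 11
[16, 23, 22, 25] → min 16
[23, 22, 25, 12] → min 12
[22, 25, 12, 2] → min 2
[25, 12, 2, 4] → min 2
[12, 2, 4, 24] → min 2
[2, 4, 24, 19] → min 2
Maximum of these is 16.

16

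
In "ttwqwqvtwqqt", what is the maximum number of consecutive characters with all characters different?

4

add t: [t] len 1
add t (repeat t, move left end past it): [t] len 1
add w: [t, w] len 2
add q: [t, w, q] len 3
add w (repeat w, move left end past it): [q, w] len 2
add q (repeat q, move left end past it): [w, q] len 2
add v: [w, q, v] len 3
add t: [w, q, v, t] len 4
add w (repeat w, move left end past it): [q, v, t, w] len 4
add q (repeat q, move left end past it): [v, t, w, q] len 4
add q (repeat q, move left end past it): [q] len 1
add t: [q, t] len 2
Longest all-distinct length: 4.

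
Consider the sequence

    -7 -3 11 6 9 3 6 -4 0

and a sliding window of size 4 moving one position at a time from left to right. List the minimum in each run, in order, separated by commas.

[-7, -3, 11, 6] → min -7
[-3, 11, 6, 9] → min -3
[11, 6, 9, 3] → min 3
[6, 9, 3, 6] → min 3
[9, 3, 6, -4] → min -4
[3, 6, -4, 0] → min -4

-7, -3, 3, 3, -4, -4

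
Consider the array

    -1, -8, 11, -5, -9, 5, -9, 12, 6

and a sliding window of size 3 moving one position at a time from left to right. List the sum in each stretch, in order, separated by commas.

[-1, -8, 11] → sum 2
[-8, 11, -5] → sum -2
[11, -5, -9] → sum -3
[-5, -9, 5] → sum -9
[-9, 5, -9] → sum -13
[5, -9, 12] → sum 8
[-9, 12, 6] → sum 9

2, -2, -3, -9, -13, 8, 9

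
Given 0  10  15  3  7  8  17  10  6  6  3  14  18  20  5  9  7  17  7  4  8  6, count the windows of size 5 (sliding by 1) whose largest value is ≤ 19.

[0, 10, 15, 3, 7] → max 15  ≤ 19 ✓
[10, 15, 3, 7, 8] → max 15  ≤ 19 ✓
[15, 3, 7, 8, 17] → max 17  ≤ 19 ✓
[3, 7, 8, 17, 10] → max 17  ≤ 19 ✓
[7, 8, 17, 10, 6] → max 17  ≤ 19 ✓
[8, 17, 10, 6, 6] → max 17  ≤ 19 ✓
[17, 10, 6, 6, 3] → max 17  ≤ 19 ✓
[10, 6, 6, 3, 14] → max 14  ≤ 19 ✓
[6, 6, 3, 14, 18] → max 18  ≤ 19 ✓
[6, 3, 14, 18, 20] → max 20
[3, 14, 18, 20, 5] → max 20
[14, 18, 20, 5, 9] → max 20
[18, 20, 5, 9, 7] → max 20
[20, 5, 9, 7, 17] → max 20
[5, 9, 7, 17, 7] → max 17  ≤ 19 ✓
[9, 7, 17, 7, 4] → max 17  ≤ 19 ✓
[7, 17, 7, 4, 8] → max 17  ≤ 19 ✓
[17, 7, 4, 8, 6] → max 17  ≤ 19 ✓
13 windows satisfy the condition.

13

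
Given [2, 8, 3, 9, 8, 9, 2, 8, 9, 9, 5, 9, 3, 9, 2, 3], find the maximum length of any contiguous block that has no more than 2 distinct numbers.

[2] 1 distinct, len 1
[2, 8] 2 distinct, len 2
[8, 3] 2 distinct, len 2
[3, 9] 2 distinct, len 2
[9, 8] 2 distinct, len 2
[9, 8, 9] 2 distinct, len 3
[9, 2] 2 distinct, len 2
[2, 8] 2 distinct, len 2
[8, 9] 2 distinct, len 2
[8, 9, 9] 2 distinct, len 3
[9, 9, 5] 2 distinct, len 3
[9, 9, 5, 9] 2 distinct, len 4
[9, 3] 2 distinct, len 2
[9, 3, 9] 2 distinct, len 3
[9, 2] 2 distinct, len 2
[2, 3] 2 distinct, len 2
Longest length with ≤2 distinct: 4.

4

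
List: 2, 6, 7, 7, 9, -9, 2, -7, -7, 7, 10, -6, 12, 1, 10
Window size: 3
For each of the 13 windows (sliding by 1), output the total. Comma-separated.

15, 20, 23, 7, 2, -14, -12, -7, 10, 11, 16, 7, 23

Sliding a size-3 window across the 15 values:
(2, 6, 7) → sum 15
(6, 7, 7) → sum 20
(7, 7, 9) → sum 23
(7, 9, -9) → sum 7
(9, -9, 2) → sum 2
(-9, 2, -7) → sum -14
(2, -7, -7) → sum -12
(-7, -7, 7) → sum -7
(-7, 7, 10) → sum 10
(7, 10, -6) → sum 11
(10, -6, 12) → sum 16
(-6, 12, 1) → sum 7
(12, 1, 10) → sum 23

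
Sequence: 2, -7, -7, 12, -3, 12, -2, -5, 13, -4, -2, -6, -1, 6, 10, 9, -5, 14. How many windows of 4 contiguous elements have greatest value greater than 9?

13

2 -7 -7 12 → max 12  > 9 ✓
-7 -7 12 -3 → max 12  > 9 ✓
-7 12 -3 12 → max 12  > 9 ✓
12 -3 12 -2 → max 12  > 9 ✓
-3 12 -2 -5 → max 12  > 9 ✓
12 -2 -5 13 → max 13  > 9 ✓
-2 -5 13 -4 → max 13  > 9 ✓
-5 13 -4 -2 → max 13  > 9 ✓
13 -4 -2 -6 → max 13  > 9 ✓
-4 -2 -6 -1 → max -1
-2 -6 -1 6 → max 6
-6 -1 6 10 → max 10  > 9 ✓
-1 6 10 9 → max 10  > 9 ✓
6 10 9 -5 → max 10  > 9 ✓
10 9 -5 14 → max 14  > 9 ✓
13 windows satisfy the condition.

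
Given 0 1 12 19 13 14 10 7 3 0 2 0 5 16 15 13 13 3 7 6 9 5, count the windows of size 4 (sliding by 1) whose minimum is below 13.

18

[0, 1, 12, 19] → min 0  < 13 ✓
[1, 12, 19, 13] → min 1  < 13 ✓
[12, 19, 13, 14] → min 12  < 13 ✓
[19, 13, 14, 10] → min 10  < 13 ✓
[13, 14, 10, 7] → min 7  < 13 ✓
[14, 10, 7, 3] → min 3  < 13 ✓
[10, 7, 3, 0] → min 0  < 13 ✓
[7, 3, 0, 2] → min 0  < 13 ✓
[3, 0, 2, 0] → min 0  < 13 ✓
[0, 2, 0, 5] → min 0  < 13 ✓
[2, 0, 5, 16] → min 0  < 13 ✓
[0, 5, 16, 15] → min 0  < 13 ✓
[5, 16, 15, 13] → min 5  < 13 ✓
[16, 15, 13, 13] → min 13
[15, 13, 13, 3] → min 3  < 13 ✓
[13, 13, 3, 7] → min 3  < 13 ✓
[13, 3, 7, 6] → min 3  < 13 ✓
[3, 7, 6, 9] → min 3  < 13 ✓
[7, 6, 9, 5] → min 5  < 13 ✓
18 windows satisfy the condition.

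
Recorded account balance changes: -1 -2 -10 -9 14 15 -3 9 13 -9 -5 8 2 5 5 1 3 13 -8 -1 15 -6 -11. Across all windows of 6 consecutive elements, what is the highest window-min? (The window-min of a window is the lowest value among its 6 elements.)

(-1, -2, -10, -9, 14, 15) → min -10
(-2, -10, -9, 14, 15, -3) → min -10
(-10, -9, 14, 15, -3, 9) → min -10
(-9, 14, 15, -3, 9, 13) → min -9
(14, 15, -3, 9, 13, -9) → min -9
(15, -3, 9, 13, -9, -5) → min -9
(-3, 9, 13, -9, -5, 8) → min -9
(9, 13, -9, -5, 8, 2) → min -9
(13, -9, -5, 8, 2, 5) → min -9
(-9, -5, 8, 2, 5, 5) → min -9
(-5, 8, 2, 5, 5, 1) → min -5
(8, 2, 5, 5, 1, 3) → min 1
(2, 5, 5, 1, 3, 13) → min 1
(5, 5, 1, 3, 13, -8) → min -8
(5, 1, 3, 13, -8, -1) → min -8
(1, 3, 13, -8, -1, 15) → min -8
(3, 13, -8, -1, 15, -6) → min -8
(13, -8, -1, 15, -6, -11) → min -11
Highest of these is 1.

1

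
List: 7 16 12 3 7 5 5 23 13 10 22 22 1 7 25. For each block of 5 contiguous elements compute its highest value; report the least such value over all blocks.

[7, 16, 12, 3, 7] → max 16
[16, 12, 3, 7, 5] → max 16
[12, 3, 7, 5, 5] → max 12
[3, 7, 5, 5, 23] → max 23
[7, 5, 5, 23, 13] → max 23
[5, 5, 23, 13, 10] → max 23
[5, 23, 13, 10, 22] → max 23
[23, 13, 10, 22, 22] → max 23
[13, 10, 22, 22, 1] → max 22
[10, 22, 22, 1, 7] → max 22
[22, 22, 1, 7, 25] → max 25
Least of these is 12.

12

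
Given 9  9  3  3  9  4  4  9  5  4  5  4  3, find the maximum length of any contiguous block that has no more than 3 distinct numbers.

Extend right; when distinct count exceeds 3, shrink from the left:
add 9: window [9] (1 distinct), len 1
add 9: window [9, 9] (1 distinct), len 2
add 3: window [9, 9, 3] (2 distinct), len 3
add 3: window [9, 9, 3, 3] (2 distinct), len 4
add 9: window [9, 9, 3, 3, 9] (2 distinct), len 5
add 4: window [9, 9, 3, 3, 9, 4] (3 distinct), len 6
add 4: window [9, 9, 3, 3, 9, 4, 4] (3 distinct), len 7
add 9: window [9, 9, 3, 3, 9, 4, 4, 9] (3 distinct), len 8
add 5: window [9, 4, 4, 9, 5] (3 distinct), len 5
add 4: window [9, 4, 4, 9, 5, 4] (3 distinct), len 6
add 5: window [9, 4, 4, 9, 5, 4, 5] (3 distinct), len 7
add 4: window [9, 4, 4, 9, 5, 4, 5, 4] (3 distinct), len 8
add 3: window [5, 4, 5, 4, 3] (3 distinct), len 5
Longest length with ≤3 distinct: 8.

8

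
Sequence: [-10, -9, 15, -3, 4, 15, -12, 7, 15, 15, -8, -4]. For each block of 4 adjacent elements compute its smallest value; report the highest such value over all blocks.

(-10, -9, 15, -3) → min -10
(-9, 15, -3, 4) → min -9
(15, -3, 4, 15) → min -3
(-3, 4, 15, -12) → min -12
(4, 15, -12, 7) → min -12
(15, -12, 7, 15) → min -12
(-12, 7, 15, 15) → min -12
(7, 15, 15, -8) → min -8
(15, 15, -8, -4) → min -8
Highest of these is -3.

-3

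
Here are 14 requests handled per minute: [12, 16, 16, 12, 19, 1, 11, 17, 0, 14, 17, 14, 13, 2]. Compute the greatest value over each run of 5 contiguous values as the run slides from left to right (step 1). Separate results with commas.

Sliding a size-5 window across the 14 values:
12 16 16 12 19 → max 19
16 16 12 19 1 → max 19
16 12 19 1 11 → max 19
12 19 1 11 17 → max 19
19 1 11 17 0 → max 19
1 11 17 0 14 → max 17
11 17 0 14 17 → max 17
17 0 14 17 14 → max 17
0 14 17 14 13 → max 17
14 17 14 13 2 → max 17

19, 19, 19, 19, 19, 17, 17, 17, 17, 17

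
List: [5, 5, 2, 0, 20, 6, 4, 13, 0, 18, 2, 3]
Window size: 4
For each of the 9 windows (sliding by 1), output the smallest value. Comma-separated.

Sliding a size-4 window across the 12 values:
5 5 2 0 → min 0
5 2 0 20 → min 0
2 0 20 6 → min 0
0 20 6 4 → min 0
20 6 4 13 → min 4
6 4 13 0 → min 0
4 13 0 18 → min 0
13 0 18 2 → min 0
0 18 2 3 → min 0

0, 0, 0, 0, 4, 0, 0, 0, 0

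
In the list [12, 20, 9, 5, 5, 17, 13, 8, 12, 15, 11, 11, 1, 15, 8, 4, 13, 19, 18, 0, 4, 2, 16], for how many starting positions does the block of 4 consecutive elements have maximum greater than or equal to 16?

12 20 9 5 → max 20  ≥ 16 ✓
20 9 5 5 → max 20  ≥ 16 ✓
9 5 5 17 → max 17  ≥ 16 ✓
5 5 17 13 → max 17  ≥ 16 ✓
5 17 13 8 → max 17  ≥ 16 ✓
17 13 8 12 → max 17  ≥ 16 ✓
13 8 12 15 → max 15
8 12 15 11 → max 15
12 15 11 11 → max 15
15 11 11 1 → max 15
11 11 1 15 → max 15
11 1 15 8 → max 15
1 15 8 4 → max 15
15 8 4 13 → max 15
8 4 13 19 → max 19  ≥ 16 ✓
4 13 19 18 → max 19  ≥ 16 ✓
13 19 18 0 → max 19  ≥ 16 ✓
19 18 0 4 → max 19  ≥ 16 ✓
18 0 4 2 → max 18  ≥ 16 ✓
0 4 2 16 → max 16  ≥ 16 ✓
12 windows satisfy the condition.

12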